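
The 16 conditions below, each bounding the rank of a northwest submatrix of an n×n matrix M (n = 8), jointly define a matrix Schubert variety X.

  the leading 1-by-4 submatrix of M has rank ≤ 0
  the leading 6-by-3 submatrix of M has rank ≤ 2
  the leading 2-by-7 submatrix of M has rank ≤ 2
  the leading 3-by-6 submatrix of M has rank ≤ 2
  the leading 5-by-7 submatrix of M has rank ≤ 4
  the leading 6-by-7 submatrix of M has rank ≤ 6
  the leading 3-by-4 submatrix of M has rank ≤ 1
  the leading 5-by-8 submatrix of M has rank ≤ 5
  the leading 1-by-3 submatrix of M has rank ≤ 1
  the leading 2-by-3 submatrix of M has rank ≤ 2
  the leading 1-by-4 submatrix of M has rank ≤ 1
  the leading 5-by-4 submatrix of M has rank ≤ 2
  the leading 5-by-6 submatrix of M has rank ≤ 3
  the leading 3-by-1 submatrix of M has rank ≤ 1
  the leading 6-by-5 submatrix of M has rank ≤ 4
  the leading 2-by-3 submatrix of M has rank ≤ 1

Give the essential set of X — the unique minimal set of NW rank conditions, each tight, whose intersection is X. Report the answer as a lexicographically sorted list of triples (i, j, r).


Recovering R(i,j) via the rank-extension bound from the 16 conditions:

  row 1: 0 0 0 0 1 1 1 1
  row 2: 1 1 1 1 2 2 2 2
  row 3: 1 1 1 1 2 2 3 3
  row 4: 1 2 2 2 3 3 4 4
  row 5: 1 2 2 2 3 3 4 5
  row 6: 1 2 2 3 4 4 5 6
  row 7: 1 2 3 4 5 5 6 7
  row 8: 1 2 3 4 5 6 7 8

so w = (5, 1, 7, 2, 8, 4, 3, 6).

|D(w)|=12, |Ess(w)|=6:

[(1, 4, 0), (3, 4, 1), (3, 6, 2), (5, 4, 2), (5, 6, 3), (6, 3, 2)]


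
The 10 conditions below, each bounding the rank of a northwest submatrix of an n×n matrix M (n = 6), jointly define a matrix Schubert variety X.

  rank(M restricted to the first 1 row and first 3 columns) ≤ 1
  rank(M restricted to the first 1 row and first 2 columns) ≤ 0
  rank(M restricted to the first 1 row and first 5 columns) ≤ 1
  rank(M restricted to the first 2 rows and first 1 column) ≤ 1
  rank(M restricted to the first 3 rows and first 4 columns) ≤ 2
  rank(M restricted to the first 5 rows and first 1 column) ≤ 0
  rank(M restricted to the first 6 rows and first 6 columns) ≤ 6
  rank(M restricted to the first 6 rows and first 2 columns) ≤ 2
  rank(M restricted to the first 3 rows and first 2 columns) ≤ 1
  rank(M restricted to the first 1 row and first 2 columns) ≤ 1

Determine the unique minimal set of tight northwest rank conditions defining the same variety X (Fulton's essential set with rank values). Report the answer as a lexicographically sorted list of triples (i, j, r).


The tightest implied rank at each (i,j), from the 10 conditions:

  i=1: 0, 0, 1, 1, 1, 1
  i=2: 0, 1, 2, 2, 2, 2
  i=3: 0, 1, 2, 2, 3, 3
  i=4: 0, 1, 2, 3, 4, 4
  i=5: 0, 1, 2, 3, 4, 5
  i=6: 1, 2, 3, 4, 5, 6

so w = (3, 2, 5, 4, 6, 1).

|D(w)|=7, |Ess(w)|=3:

[(1, 2, 0), (3, 4, 2), (5, 1, 0)]


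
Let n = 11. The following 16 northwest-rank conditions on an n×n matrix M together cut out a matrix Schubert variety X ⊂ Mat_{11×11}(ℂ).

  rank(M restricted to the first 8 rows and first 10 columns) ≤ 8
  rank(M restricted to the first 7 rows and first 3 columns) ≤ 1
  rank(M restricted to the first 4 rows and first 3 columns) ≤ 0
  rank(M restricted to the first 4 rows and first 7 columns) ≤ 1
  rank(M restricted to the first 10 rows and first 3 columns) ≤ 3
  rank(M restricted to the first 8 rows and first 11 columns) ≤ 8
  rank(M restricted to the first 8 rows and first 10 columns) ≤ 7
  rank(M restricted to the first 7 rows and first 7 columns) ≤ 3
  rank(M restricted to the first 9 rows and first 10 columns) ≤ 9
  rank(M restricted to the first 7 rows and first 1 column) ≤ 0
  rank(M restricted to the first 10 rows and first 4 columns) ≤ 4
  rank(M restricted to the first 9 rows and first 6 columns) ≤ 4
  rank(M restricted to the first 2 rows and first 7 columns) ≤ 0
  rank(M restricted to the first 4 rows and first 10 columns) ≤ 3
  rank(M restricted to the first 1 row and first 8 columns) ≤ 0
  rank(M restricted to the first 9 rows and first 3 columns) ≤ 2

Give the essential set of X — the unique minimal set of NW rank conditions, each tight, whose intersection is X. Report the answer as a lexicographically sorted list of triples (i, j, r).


Computing R[i][j] = min implied NW-rank bound (n=11, 16 conditions):

  i=1: 0, 0, 0, 0, 0, 0, 0, 0, 1, 1, 1
  i=2: 0, 0, 0, 0, 0, 0, 0, 1, 2, 2, 2
  i=3: 0, 0, 0, 1, 1, 1, 1, 2, 3, 3, 3
  i=4: 0, 0, 0, 1, 1, 1, 1, 2, 3, 3, 4
  i=5: 0, 1, 1, 2, 2, 2, 2, 3, 4, 4, 5
  i=6: 0, 1, 1, 2, 3, 3, 3, 4, 5, 5, 6
  i=7: 0, 1, 1, 2, 3, 3, 3, 4, 5, 6, 7
  i=8: 1, 2, 2, 3, 4, 4, 4, 5, 6, 7, 8
  i=9: 1, 2, 2, 3, 4, 4, 5, 6, 7, 8, 9
  i=10: 1, 2, 3, 4, 5, 5, 6, 7, 8, 9, 10
  i=11: 1, 2, 3, 4, 5, 6, 7, 8, 9, 10, 11

hence w(1..11) = (9, 8, 4, 11, 2, 5, 10, 1, 7, 3, 6).

ℓ(w)=34; the 10 essential cells (i,j,r):

[(1, 8, 0), (2, 7, 0), (4, 3, 0), (4, 7, 1), (4, 10, 3), (7, 1, 0), (7, 3, 1), (7, 7, 3), (9, 3, 2), (9, 6, 4)]


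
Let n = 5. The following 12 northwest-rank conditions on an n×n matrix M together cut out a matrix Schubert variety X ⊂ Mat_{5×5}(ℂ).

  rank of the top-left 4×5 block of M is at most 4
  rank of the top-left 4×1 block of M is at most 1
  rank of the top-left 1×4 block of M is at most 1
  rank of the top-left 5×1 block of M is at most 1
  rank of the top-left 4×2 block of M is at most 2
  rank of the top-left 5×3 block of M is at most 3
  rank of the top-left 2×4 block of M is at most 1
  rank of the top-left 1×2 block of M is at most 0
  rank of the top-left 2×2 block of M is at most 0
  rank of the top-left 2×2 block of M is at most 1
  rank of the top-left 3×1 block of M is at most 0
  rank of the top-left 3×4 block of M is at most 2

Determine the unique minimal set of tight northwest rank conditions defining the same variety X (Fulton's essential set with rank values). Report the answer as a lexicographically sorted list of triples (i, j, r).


Propagating the 12 rank bounds to every northwest block:

  row 1: 0 | 0 | 1 | 1 | 1
  row 2: 0 | 0 | 1 | 1 | 2
  row 3: 0 | 1 | 2 | 2 | 3
  row 4: 1 | 2 | 3 | 3 | 4
  row 5: 1 | 2 | 3 | 4 | 5

hence w(1..5) = (3, 5, 2, 1, 4).

Fulton essential set (3 of the 6 Rothe cells):

[(2, 2, 0), (2, 4, 1), (3, 1, 0)]


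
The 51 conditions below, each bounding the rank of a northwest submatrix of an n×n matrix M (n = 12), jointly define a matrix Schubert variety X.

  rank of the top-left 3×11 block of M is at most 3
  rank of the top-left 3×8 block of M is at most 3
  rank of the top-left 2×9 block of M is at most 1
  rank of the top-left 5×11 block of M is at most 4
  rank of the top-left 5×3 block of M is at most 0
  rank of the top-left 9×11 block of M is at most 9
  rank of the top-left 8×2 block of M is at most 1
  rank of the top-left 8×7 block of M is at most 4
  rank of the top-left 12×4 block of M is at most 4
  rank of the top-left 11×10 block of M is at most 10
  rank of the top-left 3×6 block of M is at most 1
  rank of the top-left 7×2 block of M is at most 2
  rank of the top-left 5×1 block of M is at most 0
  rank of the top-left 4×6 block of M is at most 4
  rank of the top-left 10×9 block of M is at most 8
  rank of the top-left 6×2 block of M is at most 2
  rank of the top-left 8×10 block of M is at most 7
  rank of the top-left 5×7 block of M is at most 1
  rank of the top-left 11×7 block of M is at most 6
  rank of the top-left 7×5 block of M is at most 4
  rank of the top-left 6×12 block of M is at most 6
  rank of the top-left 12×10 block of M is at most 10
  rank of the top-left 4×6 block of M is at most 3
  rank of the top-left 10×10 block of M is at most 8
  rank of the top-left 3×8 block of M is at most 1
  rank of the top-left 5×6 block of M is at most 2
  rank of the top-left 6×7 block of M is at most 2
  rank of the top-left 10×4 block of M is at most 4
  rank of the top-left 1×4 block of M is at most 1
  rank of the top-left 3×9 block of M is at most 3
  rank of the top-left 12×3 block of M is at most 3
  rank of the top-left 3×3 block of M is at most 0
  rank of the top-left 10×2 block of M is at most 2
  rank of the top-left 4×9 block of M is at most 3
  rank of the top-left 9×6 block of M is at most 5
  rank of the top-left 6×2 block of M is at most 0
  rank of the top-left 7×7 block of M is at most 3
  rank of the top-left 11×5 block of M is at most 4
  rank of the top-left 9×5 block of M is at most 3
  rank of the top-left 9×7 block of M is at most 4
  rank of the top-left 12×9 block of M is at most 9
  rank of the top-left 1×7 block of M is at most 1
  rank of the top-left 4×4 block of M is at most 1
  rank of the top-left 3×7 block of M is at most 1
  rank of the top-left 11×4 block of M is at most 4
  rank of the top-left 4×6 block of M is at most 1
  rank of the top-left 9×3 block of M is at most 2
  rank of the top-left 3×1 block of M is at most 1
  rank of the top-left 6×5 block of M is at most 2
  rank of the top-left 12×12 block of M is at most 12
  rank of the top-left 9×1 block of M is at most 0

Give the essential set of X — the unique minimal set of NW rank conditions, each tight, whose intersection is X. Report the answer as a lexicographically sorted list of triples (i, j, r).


The tightest implied rank at each (i,j), from the 51 conditions:

  R[1]: 0, 0, 0, 1, 1, 1, 1, 1, 1, 1, 1, 1
  R[2]: 0, 0, 0, 1, 1, 1, 1, 1, 1, 2, 2, 2
  R[3]: 0, 0, 0, 1, 1, 1, 1, 1, 2, 3, 3, 3
  R[4]: 0, 0, 0, 1, 1, 1, 1, 2, 3, 4, 4, 4
  R[5]: 0, 0, 0, 1, 1, 1, 1, 2, 3, 4, 4, 5
  R[6]: 0, 0, 1, 2, 2, 2, 2, 3, 4, 5, 5, 6
  R[7]: 0, 1, 2, 3, 3, 3, 3, 4, 5, 6, 6, 7
  R[8]: 0, 1, 2, 3, 3, 4, 4, 5, 6, 7, 7, 8
  R[9]: 0, 1, 2, 3, 3, 4, 4, 5, 6, 7, 8, 9
  R[10]: 1, 2, 3, 4, 4, 5, 5, 6, 7, 8, 9, 10
  R[11]: 1, 2, 3, 4, 4, 5, 6, 7, 8, 9, 10, 11
  R[12]: 1, 2, 3, 4, 5, 6, 7, 8, 9, 10, 11, 12

giving w = (4, 10, 9, 8, 12, 3, 2, 6, 11, 1, 7, 5) via Δ²R.

ℓ(w)=40; the 10 essential cells (i,j,r):

[(2, 9, 1), (3, 8, 1), (5, 3, 0), (5, 7, 1), (5, 11, 4), (6, 2, 0), (9, 1, 0), (9, 5, 3), (9, 7, 4), (11, 5, 4)]


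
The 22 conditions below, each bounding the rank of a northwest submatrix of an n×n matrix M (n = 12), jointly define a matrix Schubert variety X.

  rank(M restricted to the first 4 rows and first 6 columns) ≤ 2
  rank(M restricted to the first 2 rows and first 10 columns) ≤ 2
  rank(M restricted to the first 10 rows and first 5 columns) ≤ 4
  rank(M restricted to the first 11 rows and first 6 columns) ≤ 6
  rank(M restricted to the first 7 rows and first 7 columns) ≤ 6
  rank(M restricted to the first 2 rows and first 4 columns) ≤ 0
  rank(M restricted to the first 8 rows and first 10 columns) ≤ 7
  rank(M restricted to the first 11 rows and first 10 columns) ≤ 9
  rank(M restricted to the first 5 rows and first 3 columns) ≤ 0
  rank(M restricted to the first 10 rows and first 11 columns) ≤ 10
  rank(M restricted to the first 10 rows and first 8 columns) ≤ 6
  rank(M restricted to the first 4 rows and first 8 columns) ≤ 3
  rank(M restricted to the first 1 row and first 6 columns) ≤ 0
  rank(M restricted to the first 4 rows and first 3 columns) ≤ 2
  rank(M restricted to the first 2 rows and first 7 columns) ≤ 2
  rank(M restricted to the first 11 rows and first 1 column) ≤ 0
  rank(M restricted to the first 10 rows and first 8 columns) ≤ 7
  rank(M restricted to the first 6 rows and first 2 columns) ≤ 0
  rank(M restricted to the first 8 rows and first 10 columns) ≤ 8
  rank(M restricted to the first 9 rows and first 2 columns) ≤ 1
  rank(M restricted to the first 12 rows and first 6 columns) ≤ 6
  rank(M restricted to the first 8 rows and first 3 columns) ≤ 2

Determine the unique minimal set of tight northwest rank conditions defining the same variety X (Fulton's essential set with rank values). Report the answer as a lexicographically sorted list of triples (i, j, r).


Reconstructing r_w from the 22 given conditions:

  R[1]: 0, 0, 0, 0, 0, 0, 1, 1, 1, 1, 1, 1
  R[2]: 0, 0, 0, 0, 1, 1, 2, 2, 2, 2, 2, 2
  R[3]: 0, 0, 0, 1, 2, 2, 3, 3, 3, 3, 3, 3
  R[4]: 0, 0, 0, 1, 2, 2, 3, 3, 4, 4, 4, 4
  R[5]: 0, 0, 0, 1, 2, 3, 4, 4, 5, 5, 5, 5
  R[6]: 0, 0, 1, 2, 3, 4, 5, 5, 6, 6, 6, 6
  R[7]: 0, 1, 2, 3, 4, 5, 6, 6, 7, 7, 7, 7
  R[8]: 0, 1, 2, 3, 4, 5, 6, 6, 7, 7, 8, 8
  R[9]: 0, 1, 2, 3, 4, 5, 6, 6, 7, 8, 9, 9
  R[10]: 0, 1, 2, 3, 4, 5, 6, 6, 7, 8, 9, 10
  R[11]: 0, 1, 2, 3, 4, 5, 6, 7, 8, 9, 10, 11
  R[12]: 1, 2, 3, 4, 5, 6, 7, 8, 9, 10, 11, 12

hence w(1..12) = (7, 5, 4, 9, 6, 3, 2, 11, 10, 12, 8, 1).

|D(w)|=32, |Ess(w)|=9:

[(1, 6, 0), (2, 4, 0), (4, 6, 2), (4, 8, 3), (5, 3, 0), (6, 2, 0), (8, 10, 7), (10, 8, 6), (11, 1, 0)]


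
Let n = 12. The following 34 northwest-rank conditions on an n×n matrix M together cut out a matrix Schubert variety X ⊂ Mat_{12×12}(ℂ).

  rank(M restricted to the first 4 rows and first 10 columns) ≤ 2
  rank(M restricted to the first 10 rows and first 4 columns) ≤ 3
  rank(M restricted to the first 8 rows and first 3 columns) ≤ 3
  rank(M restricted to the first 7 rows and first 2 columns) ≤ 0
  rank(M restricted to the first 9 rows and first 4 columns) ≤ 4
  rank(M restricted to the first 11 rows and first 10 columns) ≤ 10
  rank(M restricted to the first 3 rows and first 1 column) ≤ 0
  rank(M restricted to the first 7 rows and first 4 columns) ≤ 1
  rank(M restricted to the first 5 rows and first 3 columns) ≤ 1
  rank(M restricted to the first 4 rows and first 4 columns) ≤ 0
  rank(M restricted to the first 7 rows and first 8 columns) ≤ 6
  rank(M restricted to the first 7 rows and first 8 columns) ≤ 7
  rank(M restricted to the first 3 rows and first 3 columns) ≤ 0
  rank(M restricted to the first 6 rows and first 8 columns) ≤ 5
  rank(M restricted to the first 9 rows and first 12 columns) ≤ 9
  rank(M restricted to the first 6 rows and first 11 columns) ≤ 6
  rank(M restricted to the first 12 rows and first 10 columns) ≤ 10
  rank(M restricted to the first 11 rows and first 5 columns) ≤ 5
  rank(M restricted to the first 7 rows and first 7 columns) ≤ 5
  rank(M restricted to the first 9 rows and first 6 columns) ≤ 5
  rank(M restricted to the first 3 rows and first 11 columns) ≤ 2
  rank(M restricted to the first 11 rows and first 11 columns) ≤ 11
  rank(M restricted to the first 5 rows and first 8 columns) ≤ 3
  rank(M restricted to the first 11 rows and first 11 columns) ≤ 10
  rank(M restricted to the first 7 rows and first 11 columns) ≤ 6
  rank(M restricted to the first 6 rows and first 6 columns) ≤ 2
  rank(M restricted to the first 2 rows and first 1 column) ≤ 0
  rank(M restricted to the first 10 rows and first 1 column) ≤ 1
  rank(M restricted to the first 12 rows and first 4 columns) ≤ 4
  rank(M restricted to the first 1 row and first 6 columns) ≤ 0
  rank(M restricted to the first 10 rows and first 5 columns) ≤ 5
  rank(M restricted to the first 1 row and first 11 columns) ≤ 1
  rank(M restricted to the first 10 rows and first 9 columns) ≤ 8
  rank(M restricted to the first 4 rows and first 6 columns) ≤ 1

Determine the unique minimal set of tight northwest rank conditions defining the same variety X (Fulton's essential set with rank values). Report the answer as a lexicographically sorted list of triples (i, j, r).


Computing R[i][j] = min implied NW-rank bound (n=12, 34 conditions):

  0  0  0  0  0  0  1  1  1  1  1  1
  0  0  0  0  1  1  2  2  2  2  2  2
  0  0  0  0  1  1  2  2  2  2  2  3
  0  0  0  0  1  1  2  2  2  2  3  4
  0  0  1  1  2  2  3  3  3  3  4  5
  0  0  1  1  2  2  3  4  4  4  5  6
  0  0  1  1  2  3  4  5  5  5  6  7
  1  1  2  2  3  4  5  6  6  6  7  8
  1  2  3  3  4  5  6  7  7  7  8  9
  1  2  3  3  4  5  6  7  8  8  9  10
  1  2  3  4  5  6  7  8  9  9  10  11
  1  2  3  4  5  6  7  8  9  10  11  12

reading off 1-entries of Δ²R: w = (7, 5, 12, 11, 3, 8, 6, 1, 2, 9, 4, 10).

9 SE-corners of the 37-cell Rothe diagram give Ess(w):

[(1, 6, 0), (3, 11, 2), (4, 4, 0), (4, 6, 1), (4, 10, 2), (6, 6, 2), (7, 2, 0), (7, 4, 1), (10, 4, 3)]


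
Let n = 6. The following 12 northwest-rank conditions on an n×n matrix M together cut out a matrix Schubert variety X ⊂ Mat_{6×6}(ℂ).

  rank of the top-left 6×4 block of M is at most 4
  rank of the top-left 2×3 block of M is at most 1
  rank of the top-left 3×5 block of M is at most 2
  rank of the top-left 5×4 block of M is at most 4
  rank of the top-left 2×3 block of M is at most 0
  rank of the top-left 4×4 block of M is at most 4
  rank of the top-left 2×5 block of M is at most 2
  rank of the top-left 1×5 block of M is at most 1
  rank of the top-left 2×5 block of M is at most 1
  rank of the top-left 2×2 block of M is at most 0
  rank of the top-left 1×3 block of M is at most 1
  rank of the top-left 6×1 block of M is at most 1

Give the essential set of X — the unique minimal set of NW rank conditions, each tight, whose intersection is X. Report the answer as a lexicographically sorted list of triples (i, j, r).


Reconstructing r_w from the 12 given conditions:

  0 0 0 1 1 1
  0 0 0 1 1 2
  1 1 1 2 2 3
  1 2 2 3 3 4
  1 2 3 4 4 5
  1 2 3 4 5 6

hence w(1..6) = (4, 6, 1, 2, 3, 5).

Fulton essential set (2 of the 7 Rothe cells):

[(2, 3, 0), (2, 5, 1)]


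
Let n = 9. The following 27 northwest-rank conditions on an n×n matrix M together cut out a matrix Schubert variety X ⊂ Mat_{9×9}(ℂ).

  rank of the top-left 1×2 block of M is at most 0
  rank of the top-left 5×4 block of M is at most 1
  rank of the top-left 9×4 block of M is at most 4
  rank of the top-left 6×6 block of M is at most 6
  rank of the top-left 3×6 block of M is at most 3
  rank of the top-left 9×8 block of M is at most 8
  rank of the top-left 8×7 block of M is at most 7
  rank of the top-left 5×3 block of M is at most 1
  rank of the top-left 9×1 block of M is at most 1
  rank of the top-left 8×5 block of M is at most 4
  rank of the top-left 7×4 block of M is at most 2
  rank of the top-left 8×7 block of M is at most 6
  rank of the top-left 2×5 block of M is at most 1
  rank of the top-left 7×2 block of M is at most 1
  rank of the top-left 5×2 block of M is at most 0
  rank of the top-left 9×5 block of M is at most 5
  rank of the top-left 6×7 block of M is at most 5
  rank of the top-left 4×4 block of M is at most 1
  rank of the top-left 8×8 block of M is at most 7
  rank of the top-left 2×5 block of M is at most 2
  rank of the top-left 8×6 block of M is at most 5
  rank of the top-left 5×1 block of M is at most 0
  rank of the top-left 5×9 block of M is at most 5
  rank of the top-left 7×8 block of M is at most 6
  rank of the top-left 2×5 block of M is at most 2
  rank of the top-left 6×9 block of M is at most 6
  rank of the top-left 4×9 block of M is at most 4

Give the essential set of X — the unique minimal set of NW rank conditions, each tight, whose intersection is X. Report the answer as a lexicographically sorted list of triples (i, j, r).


Propagating the 27 rank bounds to every northwest block:

  R[1]: 0  0  1  1  1  1  1  1  1
  R[2]: 0  0  1  1  1  2  2  2  2
  R[3]: 0  0  1  1  2  3  3  3  3
  R[4]: 0  0  1  1  2  3  4  4  4
  R[5]: 0  0  1  1  2  3  4  5  5
  R[6]: 1  1  2  2  3  4  5  6  6
  R[7]: 1  1  2  2  3  4  5  6  7
  R[8]: 1  2  3  3  4  5  6  7  8
  R[9]: 1  2  3  4  5  6  7  8  9

second differences of R give the permutation w = (3, 6, 5, 7, 8, 1, 9, 2, 4).

|D(w)|=17, |Ess(w)|=5:

[(2, 5, 1), (5, 2, 0), (5, 4, 1), (7, 2, 1), (7, 4, 2)]


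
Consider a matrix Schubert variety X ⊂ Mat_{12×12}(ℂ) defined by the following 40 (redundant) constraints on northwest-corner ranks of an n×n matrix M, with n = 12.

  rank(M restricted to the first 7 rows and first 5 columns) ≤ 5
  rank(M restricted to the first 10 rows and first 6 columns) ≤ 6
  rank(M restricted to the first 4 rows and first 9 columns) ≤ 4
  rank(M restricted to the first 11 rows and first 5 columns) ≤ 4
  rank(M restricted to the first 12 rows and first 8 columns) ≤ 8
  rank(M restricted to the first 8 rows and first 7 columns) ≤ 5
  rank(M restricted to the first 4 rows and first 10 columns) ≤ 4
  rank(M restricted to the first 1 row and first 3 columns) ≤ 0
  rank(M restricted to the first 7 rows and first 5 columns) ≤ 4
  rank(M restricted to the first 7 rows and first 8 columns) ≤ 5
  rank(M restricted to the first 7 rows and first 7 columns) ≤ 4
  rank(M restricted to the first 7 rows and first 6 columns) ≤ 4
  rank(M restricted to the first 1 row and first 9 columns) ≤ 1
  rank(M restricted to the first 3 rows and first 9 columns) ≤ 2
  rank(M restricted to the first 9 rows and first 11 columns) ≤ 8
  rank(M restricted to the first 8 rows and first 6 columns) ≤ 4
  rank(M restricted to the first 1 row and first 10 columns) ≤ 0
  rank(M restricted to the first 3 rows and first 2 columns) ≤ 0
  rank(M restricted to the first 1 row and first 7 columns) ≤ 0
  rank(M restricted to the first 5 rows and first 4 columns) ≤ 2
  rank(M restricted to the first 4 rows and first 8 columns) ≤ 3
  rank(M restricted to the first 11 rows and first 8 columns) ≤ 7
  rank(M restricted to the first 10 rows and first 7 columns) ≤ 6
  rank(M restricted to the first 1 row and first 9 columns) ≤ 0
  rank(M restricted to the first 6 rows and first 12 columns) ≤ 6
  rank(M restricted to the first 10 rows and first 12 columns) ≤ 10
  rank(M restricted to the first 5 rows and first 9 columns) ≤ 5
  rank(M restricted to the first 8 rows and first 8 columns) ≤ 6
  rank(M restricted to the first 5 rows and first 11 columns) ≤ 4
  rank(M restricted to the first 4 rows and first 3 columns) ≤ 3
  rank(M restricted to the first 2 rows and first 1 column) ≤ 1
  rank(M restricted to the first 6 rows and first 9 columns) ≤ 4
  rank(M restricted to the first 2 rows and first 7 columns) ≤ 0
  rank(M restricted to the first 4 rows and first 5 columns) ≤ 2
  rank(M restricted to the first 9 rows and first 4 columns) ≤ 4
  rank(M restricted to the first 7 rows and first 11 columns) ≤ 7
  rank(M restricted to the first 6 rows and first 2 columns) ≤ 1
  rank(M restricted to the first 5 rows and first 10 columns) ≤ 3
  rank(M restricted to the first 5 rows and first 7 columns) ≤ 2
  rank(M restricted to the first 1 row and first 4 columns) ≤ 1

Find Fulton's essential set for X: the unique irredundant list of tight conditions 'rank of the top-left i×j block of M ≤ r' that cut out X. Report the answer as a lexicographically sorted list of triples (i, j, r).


The tightest implied rank at each (i,j), from the 40 conditions:

  R[1]: 0 0 0 0 0 0 0 0 0 0 1 1
  R[2]: 0 0 0 0 0 0 0 1 1 1 2 2
  R[3]: 0 0 1 1 1 1 1 2 2 2 3 3
  R[4]: 1 1 2 2 2 2 2 3 3 3 4 4
  R[5]: 1 1 2 2 2 2 2 3 3 3 4 5
  R[6]: 1 1 2 3 3 3 3 4 4 4 5 6
  R[7]: 1 2 3 4 4 4 4 5 5 5 6 7
  R[8]: 1 2 3 4 4 4 5 6 6 6 7 8
  R[9]: 1 2 3 4 4 5 6 7 7 7 8 9
  R[10]: 1 2 3 4 4 5 6 7 8 8 9 10
  R[11]: 1 2 3 4 4 5 6 7 8 9 10 11
  R[12]: 1 2 3 4 5 6 7 8 9 10 11 12

so w = (11, 8, 3, 1, 12, 4, 2, 7, 6, 9, 10, 5).

8 SE-corners of the 32-cell Rothe diagram give Ess(w):

[(1, 10, 0), (2, 7, 0), (3, 2, 0), (5, 7, 2), (5, 10, 3), (6, 2, 1), (8, 6, 4), (11, 5, 4)]


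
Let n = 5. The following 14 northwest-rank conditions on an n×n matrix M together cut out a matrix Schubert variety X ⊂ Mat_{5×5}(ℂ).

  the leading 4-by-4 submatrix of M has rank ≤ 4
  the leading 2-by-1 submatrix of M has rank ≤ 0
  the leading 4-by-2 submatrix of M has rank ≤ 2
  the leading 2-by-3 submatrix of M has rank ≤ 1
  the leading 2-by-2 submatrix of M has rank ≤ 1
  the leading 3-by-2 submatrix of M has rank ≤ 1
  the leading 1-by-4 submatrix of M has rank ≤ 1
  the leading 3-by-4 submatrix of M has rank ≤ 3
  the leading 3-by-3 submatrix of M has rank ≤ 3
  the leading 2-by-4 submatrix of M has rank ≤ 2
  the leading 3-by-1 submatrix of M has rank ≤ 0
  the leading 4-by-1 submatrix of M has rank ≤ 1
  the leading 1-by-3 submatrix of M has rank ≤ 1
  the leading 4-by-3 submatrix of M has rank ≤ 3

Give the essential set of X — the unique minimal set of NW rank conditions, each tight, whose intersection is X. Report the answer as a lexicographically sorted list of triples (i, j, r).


Recovering R(i,j) via the rank-extension bound from the 14 conditions:

  0 | 1 | 1 | 1 | 1
  0 | 1 | 1 | 2 | 2
  0 | 1 | 2 | 3 | 3
  1 | 2 | 3 | 4 | 4
  1 | 2 | 3 | 4 | 5

reading off 1-entries of Δ²R: w = (2, 4, 3, 1, 5).

Fulton essential set (2 of the 4 Rothe cells):

[(2, 3, 1), (3, 1, 0)]


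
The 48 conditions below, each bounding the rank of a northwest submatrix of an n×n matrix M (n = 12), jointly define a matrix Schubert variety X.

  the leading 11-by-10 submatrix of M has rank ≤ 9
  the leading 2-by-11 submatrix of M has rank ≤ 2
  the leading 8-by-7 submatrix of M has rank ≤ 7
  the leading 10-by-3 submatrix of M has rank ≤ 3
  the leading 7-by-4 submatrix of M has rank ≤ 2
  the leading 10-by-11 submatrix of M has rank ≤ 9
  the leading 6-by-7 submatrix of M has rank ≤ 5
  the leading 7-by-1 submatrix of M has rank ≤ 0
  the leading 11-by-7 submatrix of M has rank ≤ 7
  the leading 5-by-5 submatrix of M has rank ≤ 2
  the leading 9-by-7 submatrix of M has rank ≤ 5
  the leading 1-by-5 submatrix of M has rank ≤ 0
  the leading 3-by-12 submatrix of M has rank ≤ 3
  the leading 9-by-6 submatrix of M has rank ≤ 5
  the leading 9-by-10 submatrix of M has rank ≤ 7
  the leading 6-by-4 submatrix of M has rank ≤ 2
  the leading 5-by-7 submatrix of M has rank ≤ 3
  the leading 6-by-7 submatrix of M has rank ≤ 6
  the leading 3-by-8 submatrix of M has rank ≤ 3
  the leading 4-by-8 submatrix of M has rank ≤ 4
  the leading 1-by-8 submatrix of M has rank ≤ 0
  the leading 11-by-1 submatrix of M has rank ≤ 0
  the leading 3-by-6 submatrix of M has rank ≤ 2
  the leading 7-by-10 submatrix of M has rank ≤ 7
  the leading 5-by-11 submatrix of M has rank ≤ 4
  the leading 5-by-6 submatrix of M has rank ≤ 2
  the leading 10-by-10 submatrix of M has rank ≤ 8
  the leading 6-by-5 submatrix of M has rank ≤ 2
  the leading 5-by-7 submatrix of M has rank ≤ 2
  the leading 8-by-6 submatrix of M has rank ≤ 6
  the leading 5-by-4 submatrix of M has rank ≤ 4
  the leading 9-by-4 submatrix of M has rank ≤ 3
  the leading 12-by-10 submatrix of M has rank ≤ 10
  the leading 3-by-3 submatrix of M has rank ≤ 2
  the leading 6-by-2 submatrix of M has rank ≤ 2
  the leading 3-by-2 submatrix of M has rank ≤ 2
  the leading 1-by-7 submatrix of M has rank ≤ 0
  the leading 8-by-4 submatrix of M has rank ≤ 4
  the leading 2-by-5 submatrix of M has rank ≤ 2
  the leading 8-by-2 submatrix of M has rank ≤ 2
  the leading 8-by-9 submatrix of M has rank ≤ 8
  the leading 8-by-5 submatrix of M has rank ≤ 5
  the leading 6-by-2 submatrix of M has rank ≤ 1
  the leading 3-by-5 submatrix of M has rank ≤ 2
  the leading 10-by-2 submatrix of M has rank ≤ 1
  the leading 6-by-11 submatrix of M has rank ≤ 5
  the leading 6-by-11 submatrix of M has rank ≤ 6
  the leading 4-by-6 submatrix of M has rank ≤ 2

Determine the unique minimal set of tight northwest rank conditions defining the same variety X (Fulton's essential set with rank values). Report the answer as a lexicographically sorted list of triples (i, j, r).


Recovering R(i,j) via the rank-extension bound from the 48 conditions:

  0 | 0 | 0 | 0 | 0 | 0 | 0 | 0 | 1 | 1 | 1 | 1
  0 | 1 | 1 | 1 | 1 | 1 | 1 | 1 | 2 | 2 | 2 | 2
  0 | 1 | 2 | 2 | 2 | 2 | 2 | 2 | 3 | 3 | 3 | 3
  0 | 1 | 2 | 2 | 2 | 2 | 2 | 3 | 4 | 4 | 4 | 4
  0 | 1 | 2 | 2 | 2 | 2 | 2 | 3 | 4 | 4 | 4 | 5
  0 | 1 | 2 | 2 | 2 | 3 | 3 | 4 | 5 | 5 | 5 | 6
  0 | 1 | 2 | 2 | 3 | 4 | 4 | 5 | 6 | 6 | 6 | 7
  0 | 1 | 2 | 3 | 4 | 5 | 5 | 6 | 7 | 7 | 7 | 8
  0 | 1 | 2 | 3 | 4 | 5 | 5 | 6 | 7 | 7 | 8 | 9
  0 | 1 | 2 | 3 | 4 | 5 | 6 | 7 | 8 | 8 | 9 | 10
  0 | 1 | 2 | 3 | 4 | 5 | 6 | 7 | 8 | 9 | 10 | 11
  1 | 2 | 3 | 4 | 5 | 6 | 7 | 8 | 9 | 10 | 11 | 12

giving w = (9, 2, 3, 8, 12, 6, 5, 4, 11, 7, 10, 1) via Δ²R.

|D(w)|=33, |Ess(w)|=8:

[(1, 8, 0), (5, 7, 2), (5, 11, 4), (6, 5, 2), (7, 4, 2), (9, 7, 5), (9, 10, 7), (11, 1, 0)]


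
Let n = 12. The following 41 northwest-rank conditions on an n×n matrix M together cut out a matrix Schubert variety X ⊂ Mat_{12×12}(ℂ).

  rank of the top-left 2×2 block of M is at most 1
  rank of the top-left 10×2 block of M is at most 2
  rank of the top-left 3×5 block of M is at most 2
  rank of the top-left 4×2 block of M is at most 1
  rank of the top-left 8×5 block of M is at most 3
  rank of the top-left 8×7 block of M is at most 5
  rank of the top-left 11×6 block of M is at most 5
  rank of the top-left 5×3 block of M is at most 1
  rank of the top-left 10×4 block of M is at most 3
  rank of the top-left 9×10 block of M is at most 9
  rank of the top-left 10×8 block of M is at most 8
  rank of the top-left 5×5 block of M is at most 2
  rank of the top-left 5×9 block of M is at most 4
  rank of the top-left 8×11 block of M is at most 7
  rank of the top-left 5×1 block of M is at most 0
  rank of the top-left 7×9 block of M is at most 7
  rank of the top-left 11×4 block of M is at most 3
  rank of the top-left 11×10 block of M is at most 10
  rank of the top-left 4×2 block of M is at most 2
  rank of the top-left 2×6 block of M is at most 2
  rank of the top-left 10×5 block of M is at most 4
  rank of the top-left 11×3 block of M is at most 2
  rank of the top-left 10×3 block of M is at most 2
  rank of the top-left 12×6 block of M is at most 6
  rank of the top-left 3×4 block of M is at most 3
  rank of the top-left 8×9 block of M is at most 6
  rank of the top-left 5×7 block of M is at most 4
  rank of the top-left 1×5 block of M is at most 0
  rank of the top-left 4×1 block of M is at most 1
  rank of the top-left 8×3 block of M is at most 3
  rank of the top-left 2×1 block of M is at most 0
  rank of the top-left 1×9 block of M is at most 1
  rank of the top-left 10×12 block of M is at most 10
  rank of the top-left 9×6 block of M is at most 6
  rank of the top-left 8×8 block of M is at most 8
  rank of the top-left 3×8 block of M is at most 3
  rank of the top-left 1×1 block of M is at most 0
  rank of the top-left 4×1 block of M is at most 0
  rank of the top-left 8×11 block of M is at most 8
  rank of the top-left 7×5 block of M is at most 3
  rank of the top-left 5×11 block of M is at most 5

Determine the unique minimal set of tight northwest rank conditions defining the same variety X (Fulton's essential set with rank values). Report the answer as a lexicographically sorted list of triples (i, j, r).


Recovering R(i,j) via the rank-extension bound from the 41 conditions:

  i=1: 0, 0, 0, 0, 0, 1, 1, 1, 1, 1, 1, 1
  i=2: 0, 1, 1, 1, 1, 2, 2, 2, 2, 2, 2, 2
  i=3: 0, 1, 1, 2, 2, 3, 3, 3, 3, 3, 3, 3
  i=4: 0, 1, 1, 2, 2, 3, 4, 4, 4, 4, 4, 4
  i=5: 0, 1, 1, 2, 2, 3, 4, 4, 4, 5, 5, 5
  i=6: 1, 2, 2, 3, 3, 4, 5, 5, 5, 6, 6, 6
  i=7: 1, 2, 2, 3, 3, 4, 5, 6, 6, 7, 7, 7
  i=8: 1, 2, 2, 3, 3, 4, 5, 6, 6, 7, 7, 8
  i=9: 1, 2, 2, 3, 4, 5, 6, 7, 7, 8, 8, 9
  i=10: 1, 2, 2, 3, 4, 5, 6, 7, 8, 9, 9, 10
  i=11: 1, 2, 2, 3, 4, 5, 6, 7, 8, 9, 10, 11
  i=12: 1, 2, 3, 4, 5, 6, 7, 8, 9, 10, 11, 12

the unique w with this rank table is (6, 2, 4, 7, 10, 1, 8, 12, 5, 9, 11, 3).

Rothe diagram D(w) (25 cells), 9 SE-corners (essential conditions):

[(1, 5, 0), (5, 1, 0), (5, 3, 1), (5, 5, 2), (5, 9, 4), (8, 5, 3), (8, 9, 6), (8, 11, 7), (11, 3, 2)]


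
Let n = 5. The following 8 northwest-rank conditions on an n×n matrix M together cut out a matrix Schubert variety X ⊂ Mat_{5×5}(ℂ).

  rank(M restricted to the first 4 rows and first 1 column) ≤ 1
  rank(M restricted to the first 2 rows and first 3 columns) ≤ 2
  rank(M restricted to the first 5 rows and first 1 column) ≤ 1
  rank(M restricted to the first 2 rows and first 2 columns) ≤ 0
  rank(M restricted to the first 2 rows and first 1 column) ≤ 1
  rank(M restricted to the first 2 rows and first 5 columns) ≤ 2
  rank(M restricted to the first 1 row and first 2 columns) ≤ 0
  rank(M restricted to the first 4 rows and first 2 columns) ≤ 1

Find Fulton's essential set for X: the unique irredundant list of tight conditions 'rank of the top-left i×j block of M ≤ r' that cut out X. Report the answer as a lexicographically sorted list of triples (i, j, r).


The tightest implied rank at each (i,j), from the 8 conditions:

  0 | 0 | 1 | 1 | 1
  0 | 0 | 1 | 2 | 2
  1 | 1 | 2 | 3 | 3
  1 | 1 | 2 | 3 | 4
  1 | 2 | 3 | 4 | 5

second differences of R give the permutation w = (3, 4, 1, 5, 2).

Rothe diagram D(w) (5 cells), 2 SE-corners (essential conditions):

[(2, 2, 0), (4, 2, 1)]


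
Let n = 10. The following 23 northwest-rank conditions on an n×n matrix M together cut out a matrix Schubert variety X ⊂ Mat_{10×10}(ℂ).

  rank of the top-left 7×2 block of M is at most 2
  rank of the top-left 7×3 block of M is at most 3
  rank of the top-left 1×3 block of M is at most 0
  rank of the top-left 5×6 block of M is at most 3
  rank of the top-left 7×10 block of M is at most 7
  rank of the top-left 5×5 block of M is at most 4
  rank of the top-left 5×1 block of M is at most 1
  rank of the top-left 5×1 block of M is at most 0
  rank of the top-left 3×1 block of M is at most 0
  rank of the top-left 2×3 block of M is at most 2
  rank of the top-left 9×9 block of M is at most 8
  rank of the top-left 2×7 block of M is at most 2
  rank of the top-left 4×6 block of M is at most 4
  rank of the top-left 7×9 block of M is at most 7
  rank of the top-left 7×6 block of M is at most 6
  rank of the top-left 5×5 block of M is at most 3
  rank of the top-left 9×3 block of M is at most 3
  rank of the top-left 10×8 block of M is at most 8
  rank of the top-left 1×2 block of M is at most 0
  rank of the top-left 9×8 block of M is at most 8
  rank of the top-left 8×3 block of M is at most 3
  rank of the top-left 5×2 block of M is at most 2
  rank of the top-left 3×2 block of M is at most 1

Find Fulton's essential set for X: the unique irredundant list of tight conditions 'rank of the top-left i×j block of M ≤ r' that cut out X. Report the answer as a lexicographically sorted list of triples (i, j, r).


Propagating the 23 rank bounds to every northwest block:

  i=1: 0 | 0 | 0 | 1 | 1 | 1 | 1 | 1 | 1 | 1
  i=2: 0 | 1 | 1 | 2 | 2 | 2 | 2 | 2 | 2 | 2
  i=3: 0 | 1 | 2 | 3 | 3 | 3 | 3 | 3 | 3 | 3
  i=4: 0 | 1 | 2 | 3 | 3 | 3 | 4 | 4 | 4 | 4
  i=5: 0 | 1 | 2 | 3 | 3 | 3 | 4 | 5 | 5 | 5
  i=6: 1 | 2 | 3 | 4 | 4 | 4 | 5 | 6 | 6 | 6
  i=7: 1 | 2 | 3 | 4 | 5 | 5 | 6 | 7 | 7 | 7
  i=8: 1 | 2 | 3 | 4 | 5 | 6 | 7 | 8 | 8 | 8
  i=9: 1 | 2 | 3 | 4 | 5 | 6 | 7 | 8 | 8 | 9
  i=10: 1 | 2 | 3 | 4 | 5 | 6 | 7 | 8 | 9 | 10

reading off 1-entries of Δ²R: w = (4, 2, 3, 7, 8, 1, 5, 6, 10, 9).

4 SE-corners of the 12-cell Rothe diagram give Ess(w):

[(1, 3, 0), (5, 1, 0), (5, 6, 3), (9, 9, 8)]


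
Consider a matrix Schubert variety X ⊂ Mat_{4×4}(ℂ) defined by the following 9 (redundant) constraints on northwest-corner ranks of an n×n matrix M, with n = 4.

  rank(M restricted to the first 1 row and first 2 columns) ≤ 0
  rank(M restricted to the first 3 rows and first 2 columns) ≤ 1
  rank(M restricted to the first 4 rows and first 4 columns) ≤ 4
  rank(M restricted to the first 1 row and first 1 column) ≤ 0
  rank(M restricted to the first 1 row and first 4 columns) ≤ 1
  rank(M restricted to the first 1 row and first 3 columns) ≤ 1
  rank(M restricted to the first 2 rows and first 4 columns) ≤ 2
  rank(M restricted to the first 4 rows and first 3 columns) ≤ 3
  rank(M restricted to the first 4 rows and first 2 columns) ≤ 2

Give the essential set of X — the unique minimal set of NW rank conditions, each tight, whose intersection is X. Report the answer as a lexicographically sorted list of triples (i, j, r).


Propagating the 9 rank bounds to every northwest block:

  row 1: 0, 0, 1, 1
  row 2: 1, 1, 2, 2
  row 3: 1, 1, 2, 3
  row 4: 1, 2, 3, 4

second differences of R give the permutation w = (3, 1, 4, 2).

Rothe diagram D(w) (3 cells), 2 SE-corners (essential conditions):

[(1, 2, 0), (3, 2, 1)]


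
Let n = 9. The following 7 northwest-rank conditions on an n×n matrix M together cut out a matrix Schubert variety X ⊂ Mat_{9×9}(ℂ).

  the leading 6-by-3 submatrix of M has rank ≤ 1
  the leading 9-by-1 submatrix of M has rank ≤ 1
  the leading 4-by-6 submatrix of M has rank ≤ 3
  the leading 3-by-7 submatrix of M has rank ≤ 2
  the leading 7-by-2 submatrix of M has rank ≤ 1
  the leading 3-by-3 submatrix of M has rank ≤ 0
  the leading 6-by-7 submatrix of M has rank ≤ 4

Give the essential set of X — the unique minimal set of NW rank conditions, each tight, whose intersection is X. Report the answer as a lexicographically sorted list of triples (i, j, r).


Recovering R(i,j) via the rank-extension bound from the 7 conditions:

  0, 0, 0, 1, 1, 1, 1, 1, 1
  0, 0, 0, 1, 2, 2, 2, 2, 2
  0, 0, 0, 1, 2, 2, 2, 3, 3
  1, 1, 1, 2, 3, 3, 3, 4, 4
  1, 1, 1, 2, 3, 4, 4, 5, 5
  1, 1, 1, 2, 3, 4, 4, 5, 6
  1, 1, 2, 3, 4, 5, 5, 6, 7
  1, 2, 3, 4, 5, 6, 6, 7, 8
  1, 2, 3, 4, 5, 6, 7, 8, 9

hence w(1..9) = (4, 5, 8, 1, 6, 9, 3, 2, 7).

ℓ(w)=17; the 5 essential cells (i,j,r):

[(3, 3, 0), (3, 7, 2), (6, 3, 1), (6, 7, 4), (7, 2, 1)]


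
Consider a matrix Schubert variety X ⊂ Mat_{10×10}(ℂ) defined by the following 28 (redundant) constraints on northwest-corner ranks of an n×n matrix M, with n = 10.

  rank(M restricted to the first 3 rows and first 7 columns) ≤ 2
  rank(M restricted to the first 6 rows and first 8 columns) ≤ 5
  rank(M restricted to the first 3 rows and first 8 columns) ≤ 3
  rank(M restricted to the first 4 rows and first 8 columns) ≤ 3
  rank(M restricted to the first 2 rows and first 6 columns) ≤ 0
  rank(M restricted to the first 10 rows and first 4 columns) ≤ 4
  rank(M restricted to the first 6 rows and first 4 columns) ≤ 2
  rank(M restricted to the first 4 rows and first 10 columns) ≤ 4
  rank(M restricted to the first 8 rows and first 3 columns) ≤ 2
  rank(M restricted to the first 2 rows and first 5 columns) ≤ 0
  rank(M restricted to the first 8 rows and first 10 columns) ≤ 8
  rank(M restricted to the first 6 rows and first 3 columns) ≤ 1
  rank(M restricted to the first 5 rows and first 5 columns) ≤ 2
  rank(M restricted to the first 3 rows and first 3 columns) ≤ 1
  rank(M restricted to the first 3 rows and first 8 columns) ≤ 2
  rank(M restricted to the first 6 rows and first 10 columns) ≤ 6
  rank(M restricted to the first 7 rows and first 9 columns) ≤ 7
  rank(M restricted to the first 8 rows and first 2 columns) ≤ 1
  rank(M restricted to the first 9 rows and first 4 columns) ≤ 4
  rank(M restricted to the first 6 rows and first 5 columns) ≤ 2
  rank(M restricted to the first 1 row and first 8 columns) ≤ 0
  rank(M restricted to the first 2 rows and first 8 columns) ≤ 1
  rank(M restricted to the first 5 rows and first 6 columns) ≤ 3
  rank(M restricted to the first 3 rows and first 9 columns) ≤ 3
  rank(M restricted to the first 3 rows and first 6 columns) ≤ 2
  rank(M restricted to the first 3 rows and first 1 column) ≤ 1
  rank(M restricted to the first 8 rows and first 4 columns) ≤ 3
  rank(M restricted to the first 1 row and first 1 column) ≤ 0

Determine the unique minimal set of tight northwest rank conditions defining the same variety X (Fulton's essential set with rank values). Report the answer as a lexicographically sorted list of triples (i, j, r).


Propagating the 28 rank bounds to every northwest block:

  0  0  0  0  0  0  0  0  1  1
  0  0  0  0  0  0  1  1  2  2
  1  1  1  1  1  1  2  2  3  3
  1  1  1  2  2  2  3  3  4  4
  1  1  1  2  2  3  4  4  5  5
  1  1  1  2  2  3  4  5  6  6
  1  1  2  3  3  4  5  6  7  7
  1  1  2  3  4  5  6  7  8  8
  1  2  3  4  5  6  7  8  9  9
  1  2  3  4  5  6  7  8  9  10

giving w = (9, 7, 1, 4, 6, 8, 3, 5, 2, 10) via Δ²R.

|D(w)|=24, |Ess(w)|=5:

[(1, 8, 0), (2, 6, 0), (6, 3, 1), (6, 5, 2), (8, 2, 1)]


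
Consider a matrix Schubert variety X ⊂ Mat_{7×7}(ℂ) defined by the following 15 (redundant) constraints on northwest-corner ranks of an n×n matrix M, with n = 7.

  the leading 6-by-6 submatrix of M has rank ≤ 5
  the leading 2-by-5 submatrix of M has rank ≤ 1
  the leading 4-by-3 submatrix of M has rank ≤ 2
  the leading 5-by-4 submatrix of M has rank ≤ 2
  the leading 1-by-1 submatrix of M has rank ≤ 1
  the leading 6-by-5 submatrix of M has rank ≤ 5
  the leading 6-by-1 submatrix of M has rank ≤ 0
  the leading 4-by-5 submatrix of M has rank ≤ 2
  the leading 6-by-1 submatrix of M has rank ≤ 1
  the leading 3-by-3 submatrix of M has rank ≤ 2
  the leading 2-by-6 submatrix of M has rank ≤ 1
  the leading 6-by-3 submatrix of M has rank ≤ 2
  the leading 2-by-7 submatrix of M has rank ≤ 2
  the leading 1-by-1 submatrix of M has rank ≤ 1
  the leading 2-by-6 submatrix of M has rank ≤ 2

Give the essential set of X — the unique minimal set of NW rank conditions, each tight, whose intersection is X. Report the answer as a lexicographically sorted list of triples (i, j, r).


Rank table r_w(7×7) implied by the 15 constraints:

  R[1]: 0 | 1 | 1 | 1 | 1 | 1 | 1
  R[2]: 0 | 1 | 1 | 1 | 1 | 1 | 2
  R[3]: 0 | 1 | 2 | 2 | 2 | 2 | 3
  R[4]: 0 | 1 | 2 | 2 | 2 | 3 | 4
  R[5]: 0 | 1 | 2 | 2 | 3 | 4 | 5
  R[6]: 0 | 1 | 2 | 3 | 4 | 5 | 6
  R[7]: 1 | 2 | 3 | 4 | 5 | 6 | 7

giving w = (2, 7, 3, 6, 5, 4, 1) via Δ²R.

ℓ(w)=13; the 4 essential cells (i,j,r):

[(2, 6, 1), (4, 5, 2), (5, 4, 2), (6, 1, 0)]
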